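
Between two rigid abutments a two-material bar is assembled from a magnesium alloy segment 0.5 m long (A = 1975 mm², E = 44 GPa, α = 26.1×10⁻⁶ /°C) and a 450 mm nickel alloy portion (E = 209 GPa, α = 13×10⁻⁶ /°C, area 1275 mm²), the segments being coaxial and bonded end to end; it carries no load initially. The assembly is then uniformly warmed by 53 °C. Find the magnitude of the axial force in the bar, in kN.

With the walls removed the bar would change length by δ_free = Σ αᵢΔT Lᵢ = 26.1×10⁻⁶×53×500 + 13×10⁻⁶×53×450 = 1.002 mm.
Since the ends are fixed, an axial force P builds up, equal in every segment, with P · Σ Lᵢ/(AᵢEᵢ) = δ_free.
Σ Lᵢ/(AᵢEᵢ) = 500/(1975×44×10³) + 450/(1275×209×10³) = 7.442×10⁻⁶ mm/N.
Hence P = δ_free / Σ(L/AE) = 1.002/7.442×10⁻⁶ = 134.6 kN (compressive).

P ≈ 135 kN (compressive)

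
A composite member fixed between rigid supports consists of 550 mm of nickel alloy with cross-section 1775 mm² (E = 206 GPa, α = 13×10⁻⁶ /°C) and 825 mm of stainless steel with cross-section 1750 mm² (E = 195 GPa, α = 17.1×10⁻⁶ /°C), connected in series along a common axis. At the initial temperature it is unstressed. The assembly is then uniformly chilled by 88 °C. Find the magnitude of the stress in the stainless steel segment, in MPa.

σ ≈ 273 MPa (tensile)

If the supports were absent, the total length change would be Σ αᵢΔT Lᵢ = 13×10⁻⁶×88×550 + 17.1×10⁻⁶×88×825 = 1.871 mm.
Since the ends are fixed, an axial force P builds up, equal in every segment, with P · Σ Lᵢ/(AᵢEᵢ) = δ_free.
Σ Lᵢ/(AᵢEᵢ) = 550/(1775×206×10³) + 825/(1750×195×10³) = 3.922×10⁻⁶ mm/N.
Hence P = δ_free / Σ(L/AE) = 1.871/3.922×10⁻⁶ = 477 kN (tensile).
σ_{stainless steel} = P / A = 477000 / 1750 = 272.6 MPa.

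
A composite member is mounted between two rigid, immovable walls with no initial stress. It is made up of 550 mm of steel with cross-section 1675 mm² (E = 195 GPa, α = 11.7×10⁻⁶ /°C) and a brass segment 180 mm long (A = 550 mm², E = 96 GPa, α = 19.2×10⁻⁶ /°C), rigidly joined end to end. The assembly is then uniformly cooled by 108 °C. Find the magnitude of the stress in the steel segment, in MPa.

If the supports were absent, the total length change would be Σ αᵢΔT Lᵢ = 11.7×10⁻⁶×108×550 + 19.2×10⁻⁶×108×180 = 1.068 mm.
The rigid supports impose zero overall length change; the single axial force P common to all segments must satisfy P Σ Lᵢ/(AᵢEᵢ) = δ_free.
The series flexibility is Σ Lᵢ/(AᵢEᵢ) = 550/(1675×195×10³) + 180/(550×96×10³) = 5.093×10⁻⁶ mm/N.
Hence P = δ_free / Σ(L/AE) = 1.068/5.093×10⁻⁶ = 209.7 kN (tensile).
σ_{steel} = P / A = 209700 / 1675 = 125.2 MPa.

σ ≈ 125 MPa (tensile)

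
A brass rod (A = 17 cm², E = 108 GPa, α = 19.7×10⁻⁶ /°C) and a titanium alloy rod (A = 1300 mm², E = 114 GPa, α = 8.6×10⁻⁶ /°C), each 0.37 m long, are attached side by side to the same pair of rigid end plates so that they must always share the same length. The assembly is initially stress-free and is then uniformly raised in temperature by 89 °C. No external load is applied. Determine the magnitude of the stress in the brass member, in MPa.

σ ≈ 47.7 MPa (compressive)

Both members must finish at the same length. With the larger α, the brass tends to over-expand; the plates restrain it, putting the brass in compression and the titanium alloy in tension. With no external load the two internal forces are equal and opposite, magnitude P.
Setting the final lengths equal and cancelling L: (α₁ − α₂)ΔT = P/(A₁E₁) + P/(A₂E₂).
|α₁ − α₂|·ΔT = 11.1×10⁻⁶ × 89 = 0.0009879.
1/(A₁E₁) + 1/(A₂E₂) = 1/(1700×108×10³) + 1/(1300×114×10³) = 1.219×10⁻⁸ N⁻¹.
P = 0.0009879 / 1.219×10⁻⁸ = 81010 N = 81.01 kN.
σ_{brass} = P/A₁ = 81010/1700 = 47.66 MPa, compressive.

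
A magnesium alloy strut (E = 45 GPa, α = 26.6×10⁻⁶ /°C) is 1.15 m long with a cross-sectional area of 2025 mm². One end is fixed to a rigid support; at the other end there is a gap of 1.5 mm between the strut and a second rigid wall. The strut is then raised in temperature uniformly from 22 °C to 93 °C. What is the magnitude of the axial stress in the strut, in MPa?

If the wall were absent the strut would grow by αΔT L = 26.6×10⁻⁶ × 71 × 1150 = 2.172 mm.
After closing the 1.5 mm clearance, 2.172 − 1.5 = 0.6719 mm of expansion remains to be suppressed by the wall.
Compatibility: PL/(AE) = 0.6719 mm, so σ = P/A = E × (0.6719/1150) = 26.29 MPa.

σ ≈ 26.3 MPa (compressive)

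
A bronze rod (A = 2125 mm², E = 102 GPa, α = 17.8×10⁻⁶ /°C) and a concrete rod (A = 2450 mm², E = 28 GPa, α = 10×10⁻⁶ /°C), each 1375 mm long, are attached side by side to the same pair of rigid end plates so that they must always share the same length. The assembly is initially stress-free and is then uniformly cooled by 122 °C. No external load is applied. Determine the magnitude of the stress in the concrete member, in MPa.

σ ≈ 20.2 MPa (compressive)

The bronze has the larger α, so on cooling it would change length more than the concrete if both were free. The rigid plates force a common final length, so the bronze is put into tension and the concrete into compression, with equal and opposite forces P (no external load).
Compatibility of the two members (thermal + elastic change equal): (α₁ − α₂)ΔT = P·[1/(A₁E₁) + 1/(A₂E₂)].
|α₁ − α₂|·ΔT = 7.8×10⁻⁶ × 122 = 0.0009516.
1/(A₁E₁) + 1/(A₂E₂) = 1/(2125×102×10³) + 1/(2450×28×10³) = 1.919×10⁻⁸ N⁻¹.
So P = 0.0009516 / 1.919×10⁻⁸ = 49.59 kN.
σ_{concrete} = P/A₂ = 49590/2450 = 20.24 MPa, compressive.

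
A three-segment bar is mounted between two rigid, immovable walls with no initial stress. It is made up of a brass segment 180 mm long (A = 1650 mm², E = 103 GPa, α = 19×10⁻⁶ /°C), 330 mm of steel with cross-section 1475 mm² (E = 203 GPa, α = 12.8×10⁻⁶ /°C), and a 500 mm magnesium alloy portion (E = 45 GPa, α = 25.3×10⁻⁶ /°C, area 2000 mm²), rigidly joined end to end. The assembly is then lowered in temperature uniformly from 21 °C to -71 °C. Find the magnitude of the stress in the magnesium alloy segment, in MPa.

σ ≈ 121 MPa (tensile)

Free thermal contraction of the whole bar: Σ αᵢΔT Lᵢ = 19×10⁻⁶×92×180 + 12.8×10⁻⁶×92×330 + 25.3×10⁻⁶×92×500 = 1.867 mm.
Since the ends are fixed, an axial force P builds up, equal in every segment, with P · Σ Lᵢ/(AᵢEᵢ) = δ_free.
The series flexibility is Σ Lᵢ/(AᵢEᵢ) = 180/(1650×103×10³) + 330/(1475×203×10³) + 500/(2000×45×10³) = 7.717×10⁻⁶ mm/N.
So P = 1.867 / 7.717×10⁻⁶ = 241.9 kN, tensile.
σ_{magnesium alloy} = P / A = 241900 / 2000 = 121 MPa.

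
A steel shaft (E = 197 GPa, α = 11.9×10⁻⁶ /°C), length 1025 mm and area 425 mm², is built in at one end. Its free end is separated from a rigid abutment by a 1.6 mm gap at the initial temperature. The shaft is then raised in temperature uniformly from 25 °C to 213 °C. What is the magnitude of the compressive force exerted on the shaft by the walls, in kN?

P ≈ 56.6 kN

Unrestrained expansion: δ_free = αΔT L = 11.9×10⁻⁶ × 188 × 1025 = 2.293 mm.
The gap closes (δ_free > 1.6 mm) and the wall then resists a further 2.293 − 1.6 = 0.6931 mm of expansion.
That suppressed elongation corresponds to σ = E·Δ/L = 197×10³ × 0.6931/1025 = 133.2 MPa.
P = σA = 133.2 × 425 = 56.62 kN.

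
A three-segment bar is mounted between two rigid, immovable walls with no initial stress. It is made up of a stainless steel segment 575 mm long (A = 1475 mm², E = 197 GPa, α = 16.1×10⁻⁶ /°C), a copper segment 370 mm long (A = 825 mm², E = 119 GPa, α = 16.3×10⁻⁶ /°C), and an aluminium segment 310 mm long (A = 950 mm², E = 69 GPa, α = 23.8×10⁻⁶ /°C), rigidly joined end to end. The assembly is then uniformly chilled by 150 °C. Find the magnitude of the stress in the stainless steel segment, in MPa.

With the walls removed the bar would change length by δ_free = Σ αᵢΔT Lᵢ = 16.1×10⁻⁶×150×575 + 16.3×10⁻⁶×150×370 + 23.8×10⁻⁶×150×310 = 3.4 mm.
The rigid supports impose zero overall length change; the single axial force P common to all segments must satisfy P Σ Lᵢ/(AᵢEᵢ) = δ_free.
Σ Lᵢ/(AᵢEᵢ) = 575/(1475×197×10³) + 370/(825×119×10³) + 310/(950×69×10³) = 1.048×10⁻⁵ mm/N.
P = 3.4 / 1.048×10⁻⁵ = 324500 N = 324.5 kN, tensile.
σ_{stainless steel} = P / A = 324500 / 1475 = 220 MPa.

σ ≈ 220 MPa (tensile)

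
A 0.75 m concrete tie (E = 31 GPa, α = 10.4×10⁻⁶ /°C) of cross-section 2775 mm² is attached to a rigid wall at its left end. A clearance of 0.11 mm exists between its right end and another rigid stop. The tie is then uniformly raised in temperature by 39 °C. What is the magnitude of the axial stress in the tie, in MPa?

σ ≈ 8.03 MPa (compressive)

If the wall were absent the tie would grow by αΔT L = 10.4×10⁻⁶ × 39 × 750 = 0.3042 mm.
The gap closes (δ_free > 0.11 mm) and the wall then resists a further 0.3042 − 0.11 = 0.1942 mm of expansion.
That suppressed elongation corresponds to σ = E·Δ/L = 31×10³ × 0.1942/750 = 8.027 MPa.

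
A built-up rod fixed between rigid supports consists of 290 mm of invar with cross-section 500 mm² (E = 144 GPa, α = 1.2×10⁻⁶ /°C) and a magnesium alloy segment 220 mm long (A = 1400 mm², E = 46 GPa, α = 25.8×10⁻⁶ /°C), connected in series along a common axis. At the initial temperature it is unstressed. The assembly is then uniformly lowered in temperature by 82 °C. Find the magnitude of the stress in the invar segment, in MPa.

σ ≈ 133 MPa (tensile)

Free thermal contraction of the whole bar: Σ αᵢΔT Lᵢ = 1.2×10⁻⁶×82×290 + 25.8×10⁻⁶×82×220 = 0.494 mm.
The rigid supports impose zero overall length change; the single axial force P common to all segments must satisfy P Σ Lᵢ/(AᵢEᵢ) = δ_free.
The series flexibility is Σ Lᵢ/(AᵢEᵢ) = 290/(500×144×10³) + 220/(1400×46×10³) = 7.444×10⁻⁶ mm/N.
So P = 0.494 / 7.444×10⁻⁶ = 66.36 kN, tensile.
σ_{invar} = P / A = 66360 / 500 = 132.7 MPa.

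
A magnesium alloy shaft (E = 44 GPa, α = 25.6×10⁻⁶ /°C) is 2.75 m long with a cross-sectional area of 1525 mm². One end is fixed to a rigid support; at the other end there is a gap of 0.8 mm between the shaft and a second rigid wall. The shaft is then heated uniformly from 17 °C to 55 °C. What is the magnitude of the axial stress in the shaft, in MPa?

Unrestrained expansion: δ_free = αΔT L = 25.6×10⁻⁶ × 38 × 2750 = 2.675 mm.
The gap closes (δ_free > 0.8 mm) and the wall then resists a further 2.675 − 0.8 = 1.875 mm of expansion.
Compatibility: PL/(AE) = 1.875 mm, so σ = P/A = E × (1.875/2750) = 30 MPa.

σ ≈ 30 MPa (compressive)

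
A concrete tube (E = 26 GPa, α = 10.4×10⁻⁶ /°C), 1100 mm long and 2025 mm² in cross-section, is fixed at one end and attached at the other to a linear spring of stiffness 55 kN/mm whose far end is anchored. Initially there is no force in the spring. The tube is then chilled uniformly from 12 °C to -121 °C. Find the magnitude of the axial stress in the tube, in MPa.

σ ≈ 19.2 MPa (tensile)

The unrestrained thermal change is αΔT L = 10.4×10⁻⁶ × 133 × 1100 = 1.522 mm.
With a force P in the spring, the elastic change of the tube is PL/(AE) and that of the spring is P/k; compatibility requires their sum to equal δ_free.
So P = δ_free / [L/(AE) + 1/k] = 1.522 / [ 1100/(2025×26×10³) + 1/(55×10³) ].
P = 1.522 / 3.907×10⁻⁵ = 38940 N.
σ = P/A = 38940/2025 = 19.23 MPa.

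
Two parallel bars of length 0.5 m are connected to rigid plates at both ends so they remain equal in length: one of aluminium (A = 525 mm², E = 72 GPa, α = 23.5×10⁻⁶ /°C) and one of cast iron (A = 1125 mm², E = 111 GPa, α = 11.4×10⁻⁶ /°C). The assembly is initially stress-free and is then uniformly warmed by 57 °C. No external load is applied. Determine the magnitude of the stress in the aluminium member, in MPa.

Both members must finish at the same length. With the larger α, the aluminium tends to over-expand; the plates restrain it, putting the aluminium in compression and the cast iron in tension. With no external load the two internal forces are equal and opposite, magnitude P.
Compatibility of the two members (thermal + elastic change equal): (α₁ − α₂)ΔT = P·[1/(A₁E₁) + 1/(A₂E₂)].
|α₁ − α₂|·ΔT = 12.1×10⁻⁶ × 57 = 0.0006897.
1/(A₁E₁) + 1/(A₂E₂) = 1/(525×72×10³) + 1/(1125×111×10³) = 3.446×10⁻⁸ N⁻¹.
P = 0.0006897 / 3.446×10⁻⁸ = 20010 N = 20.01 kN.
σ_{aluminium} = P/A₁ = 20010/525 = 38.12 MPa, compressive.

σ ≈ 38.1 MPa (compressive)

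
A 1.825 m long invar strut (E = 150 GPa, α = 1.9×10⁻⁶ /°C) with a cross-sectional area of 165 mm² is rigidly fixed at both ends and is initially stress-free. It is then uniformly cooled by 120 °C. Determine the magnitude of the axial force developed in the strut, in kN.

P ≈ 5.64 kN (tensile)

With zero net strain, σ = E·αΔT = 150 GPa × 1.9×10⁻⁶ × 120 = 34.2 MPa.
Axial force P = σA = 34.2 × 165 = 5643 N = 5.643 kN, tensile.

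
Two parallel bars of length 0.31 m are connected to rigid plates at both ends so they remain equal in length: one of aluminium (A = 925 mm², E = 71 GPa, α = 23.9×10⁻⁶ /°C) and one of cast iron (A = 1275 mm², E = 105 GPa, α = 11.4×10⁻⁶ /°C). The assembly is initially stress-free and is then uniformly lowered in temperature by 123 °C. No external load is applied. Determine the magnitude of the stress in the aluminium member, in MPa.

σ ≈ 73.2 MPa (tensile)

Equilibrium of a rigid end plate with no external load gives equal and opposite internal forces ±P in the two members. Since α_{aluminium} > α_{cast iron}, cooling drives the aluminium into tension and the cast iron into compression.
Equating the net (thermal + elastic) strains gives |α₁ − α₂|·ΔT = P·[1/(A₁E₁) + 1/(A₂E₂)].
|α₁ − α₂|·ΔT = 12.5×10⁻⁶ × 123 = 0.001537.
1/(A₁E₁) + 1/(A₂E₂) = 1/(925×71×10³) + 1/(1275×105×10³) = 2.27×10⁻⁸ N⁻¹.
So P = 0.001537 / 2.27×10⁻⁸ = 67.74 kN.
σ_{aluminium} = P/A₁ = 67740/925 = 73.24 MPa, tensile.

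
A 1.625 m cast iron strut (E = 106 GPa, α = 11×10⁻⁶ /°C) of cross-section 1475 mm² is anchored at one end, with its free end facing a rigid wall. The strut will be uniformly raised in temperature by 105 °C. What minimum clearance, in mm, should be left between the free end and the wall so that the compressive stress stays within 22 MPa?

g ≈ 1.54 mm

Free expansion if unrestrained: δ_free = αΔT L = 11×10⁻⁶ × 105 × 1625 = 1.877 mm.
At the allowable stress the elastic shortening the wall may impose is σL/E = 22 × 1625 / (106×10³) = 0.3373 mm.
So the gap has to take up the difference, g_min = δ_free − σL/E = 1.877 − 0.3373 = 1.54 mm.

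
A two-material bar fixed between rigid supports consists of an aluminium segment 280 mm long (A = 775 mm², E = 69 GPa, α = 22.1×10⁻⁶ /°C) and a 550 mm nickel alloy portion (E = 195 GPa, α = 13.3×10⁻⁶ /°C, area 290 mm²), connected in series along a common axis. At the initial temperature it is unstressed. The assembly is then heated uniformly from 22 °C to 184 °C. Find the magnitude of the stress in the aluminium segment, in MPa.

If the supports were absent, the total length change would be Σ αᵢΔT Lᵢ = 22.1×10⁻⁶×162×280 + 13.3×10⁻⁶×162×550 = 2.187 mm.
The rigid supports impose zero overall length change; the single axial force P common to all segments must satisfy P Σ Lᵢ/(AᵢEᵢ) = δ_free.
Σ Lᵢ/(AᵢEᵢ) = 280/(775×69×10³) + 550/(290×195×10³) = 1.496×10⁻⁵ mm/N.
So P = 2.187 / 1.496×10⁻⁵ = 146.2 kN, compressive.
σ_{aluminium} = P / A = 146200 / 775 = 188.6 MPa.

σ ≈ 189 MPa (compressive)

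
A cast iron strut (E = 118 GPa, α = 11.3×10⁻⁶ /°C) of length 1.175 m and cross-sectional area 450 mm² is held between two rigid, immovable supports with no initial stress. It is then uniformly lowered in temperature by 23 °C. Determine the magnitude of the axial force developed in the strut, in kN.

Full restraint means ε = 0, so the stress is σ = EαΔT = 118×10³ × 11.3×10⁻⁶ × 23 = 30.67 MPa.
P = AEαΔT = 450 × 118×10³ × 11.3×10⁻⁶ × 23 = 13.8 kN (tensile).

P ≈ 13.8 kN (tensile)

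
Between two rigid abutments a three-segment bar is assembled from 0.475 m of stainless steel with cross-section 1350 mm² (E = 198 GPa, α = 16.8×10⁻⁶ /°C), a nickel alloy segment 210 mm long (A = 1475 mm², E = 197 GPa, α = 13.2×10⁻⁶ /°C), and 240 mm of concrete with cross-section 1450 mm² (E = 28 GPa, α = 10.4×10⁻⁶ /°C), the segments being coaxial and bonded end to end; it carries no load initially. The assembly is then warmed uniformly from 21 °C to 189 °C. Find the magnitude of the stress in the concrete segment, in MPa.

σ ≈ 182 MPa (compressive)

If the supports were absent, the total length change would be Σ αᵢΔT Lᵢ = 16.8×10⁻⁶×168×475 + 13.2×10⁻⁶×168×210 + 10.4×10⁻⁶×168×240 = 2.226 mm.
The walls prevent any net length change, so an axial force P (same in every segment) develops. Compatibility: P · Σ Lᵢ/(AᵢEᵢ) = δ_free.
Σ Lᵢ/(AᵢEᵢ) = 475/(1350×198×10³) + 210/(1475×197×10³) + 240/(1450×28×10³) = 8.411×10⁻⁶ mm/N.
P = 2.226 / 8.411×10⁻⁶ = 264600 N = 264.6 kN, compressive.
σ_{concrete} = P / A = 264600 / 1450 = 182.5 MPa.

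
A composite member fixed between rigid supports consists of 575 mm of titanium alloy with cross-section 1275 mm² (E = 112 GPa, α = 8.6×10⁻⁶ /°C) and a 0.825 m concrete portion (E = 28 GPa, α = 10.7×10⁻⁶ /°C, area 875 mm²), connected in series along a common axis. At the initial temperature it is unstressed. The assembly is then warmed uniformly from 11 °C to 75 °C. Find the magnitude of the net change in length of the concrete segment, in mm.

|ΔL| ≈ 0.222 mm

With the walls removed the bar would change length by δ_free = Σ αᵢΔT Lᵢ = 8.6×10⁻⁶×64×575 + 10.7×10⁻⁶×64×825 = 0.8814 mm.
Since the ends are fixed, an axial force P builds up, equal in every segment, with P · Σ Lᵢ/(AᵢEᵢ) = δ_free.
The series flexibility is Σ Lᵢ/(AᵢEᵢ) = 575/(1275×112×10³) + 825/(875×28×10³) = 3.77×10⁻⁵ mm/N.
Hence P = δ_free / Σ(L/AE) = 0.8814/3.77×10⁻⁵ = 23.38 kN (compressive).
For the concrete segment, free thermal change = 10.7×10⁻⁶×64×825 = 0.565 mm and elastic change from P = 23380×825/(875×28×10³) = 0.7873 mm; these oppose, so the net change is 0.222 mm (segment shortens).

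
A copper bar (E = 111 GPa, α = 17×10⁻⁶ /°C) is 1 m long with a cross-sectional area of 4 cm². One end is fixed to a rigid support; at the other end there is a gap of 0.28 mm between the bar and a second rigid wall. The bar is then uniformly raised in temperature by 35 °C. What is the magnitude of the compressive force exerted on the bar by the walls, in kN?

If the wall were absent the bar would grow by αΔT L = 17×10⁻⁶ × 35 × 1000 = 0.595 mm.
After closing the 0.28 mm clearance, 0.595 − 0.28 = 0.315 mm of expansion remains to be suppressed by the wall.
That suppressed elongation corresponds to σ = E·Δ/L = 111×10³ × 0.315/1000 = 34.97 MPa.
Force on the wall = σA = 34.97 × 400 mm² = 13.99 kN.

P ≈ 14 kN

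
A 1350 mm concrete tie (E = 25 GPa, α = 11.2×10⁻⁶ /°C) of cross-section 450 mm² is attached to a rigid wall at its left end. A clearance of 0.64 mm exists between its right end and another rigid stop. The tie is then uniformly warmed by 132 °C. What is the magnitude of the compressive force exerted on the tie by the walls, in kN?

P ≈ 11.3 kN

Free thermal elongation = αΔT L = 11.2×10⁻⁶ × 132 × 1350 = 1.996 mm.
After closing the 0.64 mm clearance, 1.996 − 0.64 = 1.356 mm of expansion remains to be suppressed by the wall.
Compatibility: PL/(AE) = 1.356 mm, so σ = P/A = E × (1.356/1350) = 25.11 MPa.
P = σA = 25.11 × 450 = 11.3 kN.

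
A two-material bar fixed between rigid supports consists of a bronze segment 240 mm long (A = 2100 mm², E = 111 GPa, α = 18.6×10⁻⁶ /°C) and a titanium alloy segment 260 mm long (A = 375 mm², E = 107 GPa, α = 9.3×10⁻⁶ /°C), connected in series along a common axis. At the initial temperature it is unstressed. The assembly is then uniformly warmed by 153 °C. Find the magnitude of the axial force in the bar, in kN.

With the walls removed the bar would change length by δ_free = Σ αᵢΔT Lᵢ = 18.6×10⁻⁶×153×240 + 9.3×10⁻⁶×153×260 = 1.053 mm.
The rigid supports impose zero overall length change; the single axial force P common to all segments must satisfy P Σ Lᵢ/(AᵢEᵢ) = δ_free.
The series flexibility is Σ Lᵢ/(AᵢEᵢ) = 240/(2100×111×10³) + 260/(375×107×10³) = 7.509×10⁻⁶ mm/N.
P = 1.053 / 7.509×10⁻⁶ = 140200 N = 140.2 kN, compressive.

P ≈ 140 kN (compressive)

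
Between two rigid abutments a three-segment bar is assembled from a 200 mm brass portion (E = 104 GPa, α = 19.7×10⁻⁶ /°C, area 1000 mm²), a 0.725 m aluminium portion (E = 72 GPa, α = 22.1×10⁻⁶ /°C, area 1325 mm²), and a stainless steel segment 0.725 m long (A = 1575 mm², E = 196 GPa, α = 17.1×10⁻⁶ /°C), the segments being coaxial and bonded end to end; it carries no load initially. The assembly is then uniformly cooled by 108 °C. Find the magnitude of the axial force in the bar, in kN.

P ≈ 294 kN (tensile)

With the walls removed the bar would change length by δ_free = Σ αᵢΔT Lᵢ = 19.7×10⁻⁶×108×200 + 22.1×10⁻⁶×108×725 + 17.1×10⁻⁶×108×725 = 3.495 mm.
Since the ends are fixed, an axial force P builds up, equal in every segment, with P · Σ Lᵢ/(AᵢEᵢ) = δ_free.
Σ Lᵢ/(AᵢEᵢ) = 200/(1000×104×10³) + 725/(1325×72×10³) + 725/(1575×196×10³) = 1.187×10⁻⁵ mm/N.
So P = 3.495 / 1.187×10⁻⁵ = 294.4 kN, tensile.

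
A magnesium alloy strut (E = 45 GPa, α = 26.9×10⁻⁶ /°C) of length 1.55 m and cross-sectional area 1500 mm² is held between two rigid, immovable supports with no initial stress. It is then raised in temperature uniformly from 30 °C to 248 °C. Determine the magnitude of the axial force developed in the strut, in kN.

Full restraint means ε = 0, so the stress is σ = EαΔT = 45×10³ × 26.9×10⁻⁶ × 218 = 263.9 MPa.
Axial force P = σA = 263.9 × 1500 = 395800 N = 395.8 kN, compressive.

P ≈ 396 kN (compressive)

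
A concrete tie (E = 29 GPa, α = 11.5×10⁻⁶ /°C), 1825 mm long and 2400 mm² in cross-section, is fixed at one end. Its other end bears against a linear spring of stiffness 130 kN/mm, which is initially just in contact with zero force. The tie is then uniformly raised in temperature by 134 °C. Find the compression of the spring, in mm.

δ ≈ 0.638 mm

If the spring were absent the tie would lengthen by αΔT L = 11.5×10⁻⁶ × 134 × 1825 = 2.812 mm.
With a force P in the spring, the elastic change of the tie is PL/(AE) and that of the spring is P/k; compatibility requires their sum to equal δ_free.
P [ L/(AE) + 1/k ] = δ_free → P [ 1825/(2400×29×10³) + 1/(130×10³) ] = 2.812.
P = 2.812 / 3.391×10⁻⁵ = 82930 N.
Spring compression = P/k = 82930/(130×10³) = 0.6379 mm.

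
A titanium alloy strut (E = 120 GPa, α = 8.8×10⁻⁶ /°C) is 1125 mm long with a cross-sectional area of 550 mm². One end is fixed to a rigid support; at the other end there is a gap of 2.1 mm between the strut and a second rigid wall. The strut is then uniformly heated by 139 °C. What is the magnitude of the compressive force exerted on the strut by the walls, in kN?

P ≈ 0 kN

If the wall were absent the strut would grow by αΔT L = 8.8×10⁻⁶ × 139 × 1125 = 1.376 mm.
Since δ_free = 1.38 mm is less than the 2.1 mm gap, the strut never touches the wall. No axial force develops.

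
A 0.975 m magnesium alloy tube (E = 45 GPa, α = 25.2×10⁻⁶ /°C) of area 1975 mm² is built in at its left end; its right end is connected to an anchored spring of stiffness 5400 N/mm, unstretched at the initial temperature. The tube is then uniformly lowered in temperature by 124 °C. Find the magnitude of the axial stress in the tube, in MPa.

The unrestrained thermal change is αΔT L = 25.2×10⁻⁶ × 124 × 975 = 3.047 mm.
With a force P in the spring, the elastic change of the tube is PL/(AE) and that of the spring is P/k; compatibility requires their sum to equal δ_free.
So P = δ_free / [L/(AE) + 1/k] = 3.047 / [ 975/(1975×45×10³) + 1/(5400) ].
P = 3.047 / 0.0001962 = 15530 N.
σ = P/A = 15530/1975 = 7.864 MPa.

σ ≈ 7.86 MPa (tensile)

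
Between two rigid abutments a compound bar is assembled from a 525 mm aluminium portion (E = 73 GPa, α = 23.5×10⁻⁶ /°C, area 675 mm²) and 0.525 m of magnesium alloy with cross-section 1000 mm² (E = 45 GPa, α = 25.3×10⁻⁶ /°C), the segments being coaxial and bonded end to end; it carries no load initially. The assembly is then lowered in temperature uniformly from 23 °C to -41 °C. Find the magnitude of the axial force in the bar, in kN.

If the supports were absent, the total length change would be Σ αᵢΔT Lᵢ = 23.5×10⁻⁶×64×525 + 25.3×10⁻⁶×64×525 = 1.64 mm.
Since the ends are fixed, an axial force P builds up, equal in every segment, with P · Σ Lᵢ/(AᵢEᵢ) = δ_free.
The series flexibility is Σ Lᵢ/(AᵢEᵢ) = 525/(675×73×10³) + 525/(1000×45×10³) = 2.232×10⁻⁵ mm/N.
Hence P = δ_free / Σ(L/AE) = 1.64/2.232×10⁻⁵ = 73.46 kN (tensile).

P ≈ 73.5 kN (tensile)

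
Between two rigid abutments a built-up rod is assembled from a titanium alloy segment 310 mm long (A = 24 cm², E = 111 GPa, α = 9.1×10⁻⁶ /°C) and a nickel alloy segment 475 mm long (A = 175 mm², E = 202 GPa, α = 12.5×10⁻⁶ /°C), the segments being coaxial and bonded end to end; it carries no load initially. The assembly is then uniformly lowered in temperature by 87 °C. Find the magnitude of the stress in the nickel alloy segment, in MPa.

If the supports were absent, the total length change would be Σ αᵢΔT Lᵢ = 9.1×10⁻⁶×87×310 + 12.5×10⁻⁶×87×475 = 0.762 mm.
Since the ends are fixed, an axial force P builds up, equal in every segment, with P · Σ Lᵢ/(AᵢEᵢ) = δ_free.
Σ Lᵢ/(AᵢEᵢ) = 310/(2400×111×10³) + 475/(175×202×10³) = 1.46×10⁻⁵ mm/N.
Hence P = δ_free / Σ(L/AE) = 0.762/1.46×10⁻⁵ = 52.19 kN (tensile).
σ_{nickel alloy} = P / A = 52190 / 175 = 298.2 MPa.

σ ≈ 298 MPa (tensile)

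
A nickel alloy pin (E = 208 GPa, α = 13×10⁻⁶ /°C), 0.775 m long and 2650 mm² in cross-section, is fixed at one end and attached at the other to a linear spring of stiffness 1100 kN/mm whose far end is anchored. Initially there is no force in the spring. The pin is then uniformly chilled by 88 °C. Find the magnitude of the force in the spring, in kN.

P ≈ 383 kN

The unrestrained thermal change is αΔT L = 13×10⁻⁶ × 88 × 775 = 0.8866 mm.
Let P be the tensile force in the spring. The pin extends elastically by PL/(AE) and the spring stretches by P/k; together these equal δ_free.
So P = δ_free / [L/(AE) + 1/k] = 0.8866 / [ 775/(2650×208×10³) + 1/(1100×10³) ].
P = 0.8866 / 2.315×10⁻⁶ = 383000 N.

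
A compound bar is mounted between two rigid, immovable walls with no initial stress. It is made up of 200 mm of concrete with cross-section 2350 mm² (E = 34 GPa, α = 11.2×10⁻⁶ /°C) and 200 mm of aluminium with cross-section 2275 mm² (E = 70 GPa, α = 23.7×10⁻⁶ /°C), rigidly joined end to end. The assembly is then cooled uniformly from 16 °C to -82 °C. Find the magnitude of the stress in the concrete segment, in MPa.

With the walls removed the bar would change length by δ_free = Σ αᵢΔT Lᵢ = 11.2×10⁻⁶×98×200 + 23.7×10⁻⁶×98×200 = 0.684 mm.
Since the ends are fixed, an axial force P builds up, equal in every segment, with P · Σ Lᵢ/(AᵢEᵢ) = δ_free.
The series flexibility is Σ Lᵢ/(AᵢEᵢ) = 200/(2350×34×10³) + 200/(2275×70×10³) = 3.759×10⁻⁶ mm/N.
P = 0.684 / 3.759×10⁻⁶ = 182000 N = 182 kN, tensile.
σ_{concrete} = P / A = 182000 / 2350 = 77.44 MPa.

σ ≈ 77.4 MPa (tensile)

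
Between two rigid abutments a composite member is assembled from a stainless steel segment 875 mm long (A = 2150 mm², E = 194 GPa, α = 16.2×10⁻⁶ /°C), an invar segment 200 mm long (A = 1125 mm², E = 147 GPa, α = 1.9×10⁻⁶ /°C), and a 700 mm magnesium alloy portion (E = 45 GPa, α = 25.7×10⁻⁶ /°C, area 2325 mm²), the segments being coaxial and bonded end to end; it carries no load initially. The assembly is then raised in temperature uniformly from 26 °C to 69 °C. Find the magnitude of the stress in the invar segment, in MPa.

With the walls removed the bar would change length by δ_free = Σ αᵢΔT Lᵢ = 16.2×10⁻⁶×43×875 + 1.9×10⁻⁶×43×200 + 25.7×10⁻⁶×43×700 = 1.399 mm.
Since the ends are fixed, an axial force P builds up, equal in every segment, with P · Σ Lᵢ/(AᵢEᵢ) = δ_free.
Σ Lᵢ/(AᵢEᵢ) = 875/(2150×194×10³) + 200/(1125×147×10³) + 700/(2325×45×10³) = 9.998×10⁻⁶ mm/N.
So P = 1.399 / 9.998×10⁻⁶ = 140 kN, compressive.
σ_{invar} = P / A = 140000 / 1125 = 124.4 MPa.

σ ≈ 124 MPa (compressive)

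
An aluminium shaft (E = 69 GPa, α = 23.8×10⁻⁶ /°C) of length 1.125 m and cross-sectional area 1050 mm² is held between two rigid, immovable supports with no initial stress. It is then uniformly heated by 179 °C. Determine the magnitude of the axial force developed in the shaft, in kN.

With zero net strain, σ = E·αΔT = 69 GPa × 23.8×10⁻⁶ × 179 = 294 MPa.
Then P = σA = 294 × 1050 mm² = 308.7 kN, compressive.

P ≈ 309 kN (compressive)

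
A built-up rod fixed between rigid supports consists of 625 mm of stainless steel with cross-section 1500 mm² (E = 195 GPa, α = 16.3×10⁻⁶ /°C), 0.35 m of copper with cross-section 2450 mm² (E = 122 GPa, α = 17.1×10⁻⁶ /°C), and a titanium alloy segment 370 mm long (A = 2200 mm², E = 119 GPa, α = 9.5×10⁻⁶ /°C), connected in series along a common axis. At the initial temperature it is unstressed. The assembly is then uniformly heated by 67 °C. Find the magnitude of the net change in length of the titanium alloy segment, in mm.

If the supports were absent, the total length change would be Σ αᵢΔT Lᵢ = 16.3×10⁻⁶×67×625 + 17.1×10⁻⁶×67×350 + 9.5×10⁻⁶×67×370 = 1.319 mm.
The walls prevent any net length change, so an axial force P (same in every segment) develops. Compatibility: P · Σ Lᵢ/(AᵢEᵢ) = δ_free.
The series flexibility is Σ Lᵢ/(AᵢEᵢ) = 625/(1500×195×10³) + 350/(2450×122×10³) + 370/(2200×119×10³) = 4.721×10⁻⁶ mm/N.
P = 1.319 / 4.721×10⁻⁶ = 279400 N = 279.4 kN, compressive.
For the titanium alloy segment, free thermal change = 9.5×10⁻⁶×67×370 = 0.2355 mm and elastic change from P = 279400×370/(2200×119×10³) = 0.3949 mm; these oppose, so the net change is 0.159 mm (segment shortens).

|ΔL| ≈ 0.159 mm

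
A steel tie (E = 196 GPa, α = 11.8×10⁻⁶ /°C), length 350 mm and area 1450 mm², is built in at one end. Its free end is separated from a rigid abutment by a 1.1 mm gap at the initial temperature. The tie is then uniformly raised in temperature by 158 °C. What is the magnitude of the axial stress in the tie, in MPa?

Unrestrained expansion: δ_free = αΔT L = 11.8×10⁻⁶ × 158 × 350 = 0.6525 mm.
Since δ_free = 0.653 mm is less than the 1.1 mm gap, the tie never touches the wall. No axial force develops.

σ ≈ 0 MPa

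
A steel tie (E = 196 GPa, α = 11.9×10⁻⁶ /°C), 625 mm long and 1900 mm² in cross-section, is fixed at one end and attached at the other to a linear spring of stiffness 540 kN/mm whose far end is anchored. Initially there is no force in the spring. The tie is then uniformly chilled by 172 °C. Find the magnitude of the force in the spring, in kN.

The unrestrained thermal change is αΔT L = 11.9×10⁻⁶ × 172 × 625 = 1.279 mm.
With a force P in the spring, the elastic change of the tie is PL/(AE) and that of the spring is P/k; compatibility requires their sum to equal δ_free.
P [ L/(AE) + 1/k ] = δ_free → P [ 625/(1900×196×10³) + 1/(540×10³) ] = 1.279.
P = 1.279 / 3.53×10⁻⁶ = 362400 N.

P ≈ 362 kN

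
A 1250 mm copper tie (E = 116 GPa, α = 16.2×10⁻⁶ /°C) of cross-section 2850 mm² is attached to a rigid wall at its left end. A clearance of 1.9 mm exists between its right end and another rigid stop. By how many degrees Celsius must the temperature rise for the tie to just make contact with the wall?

ΔT ≈ 93.8 °C

The gap closes when αΔT L = 1.9 mm, since the tie is still unstressed at that instant.
So ΔT = g/(αL) = 1.9/(16.2×10⁻⁶ × 1250) = 93.83 °C.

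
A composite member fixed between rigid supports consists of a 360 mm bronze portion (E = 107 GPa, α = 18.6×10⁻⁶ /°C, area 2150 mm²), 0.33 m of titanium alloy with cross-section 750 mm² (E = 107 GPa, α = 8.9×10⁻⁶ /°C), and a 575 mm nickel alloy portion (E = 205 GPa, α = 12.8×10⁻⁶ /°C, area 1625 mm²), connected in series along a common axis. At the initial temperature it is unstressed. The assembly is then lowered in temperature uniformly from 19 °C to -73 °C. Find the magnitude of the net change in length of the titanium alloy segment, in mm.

|ΔL| ≈ 0.598 mm

With the walls removed the bar would change length by δ_free = Σ αᵢΔT Lᵢ = 18.6×10⁻⁶×92×360 + 8.9×10⁻⁶×92×330 + 12.8×10⁻⁶×92×575 = 1.563 mm.
The walls prevent any net length change, so an axial force P (same in every segment) develops. Compatibility: P · Σ Lᵢ/(AᵢEᵢ) = δ_free.
Σ Lᵢ/(AᵢEᵢ) = 360/(2150×107×10³) + 330/(750×107×10³) + 575/(1625×205×10³) = 7.403×10⁻⁶ mm/N.
P = 1.563 / 7.403×10⁻⁶ = 211200 N = 211.2 kN, tensile.
For the titanium alloy segment, free thermal change = 8.9×10⁻⁶×92×330 = 0.2702 mm and elastic change from P = 211200×330/(750×107×10³) = 0.8684 mm; these oppose, so the net change is 0.598 mm (segment lengthens).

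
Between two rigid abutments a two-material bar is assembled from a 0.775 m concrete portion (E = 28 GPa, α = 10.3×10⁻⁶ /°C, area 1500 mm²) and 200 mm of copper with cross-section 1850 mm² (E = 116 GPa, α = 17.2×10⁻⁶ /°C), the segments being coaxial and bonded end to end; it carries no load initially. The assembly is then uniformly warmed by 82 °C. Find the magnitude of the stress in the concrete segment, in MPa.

σ ≈ 32.2 MPa (compressive)

With the walls removed the bar would change length by δ_free = Σ αᵢΔT Lᵢ = 10.3×10⁻⁶×82×775 + 17.2×10⁻⁶×82×200 = 0.9366 mm.
The walls prevent any net length change, so an axial force P (same in every segment) develops. Compatibility: P · Σ Lᵢ/(AᵢEᵢ) = δ_free.
The series flexibility is Σ Lᵢ/(AᵢEᵢ) = 775/(1500×28×10³) + 200/(1850×116×10³) = 1.938×10⁻⁵ mm/N.
Hence P = δ_free / Σ(L/AE) = 0.9366/1.938×10⁻⁵ = 48.32 kN (compressive).
σ_{concrete} = P / A = 48320 / 1500 = 32.21 MPa.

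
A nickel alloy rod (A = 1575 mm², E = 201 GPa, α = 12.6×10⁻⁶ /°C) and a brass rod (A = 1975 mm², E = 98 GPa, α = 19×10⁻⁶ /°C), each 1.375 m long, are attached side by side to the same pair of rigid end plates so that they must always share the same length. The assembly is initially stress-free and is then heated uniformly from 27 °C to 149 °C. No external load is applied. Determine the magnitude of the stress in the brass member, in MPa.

σ ≈ 47.5 MPa (compressive)

Both members must finish at the same length. With the larger α, the brass tends to over-expand; the plates restrain it, putting the brass in compression and the nickel alloy in tension. With no external load the two internal forces are equal and opposite, magnitude P.
Equating the net (thermal + elastic) strains gives |α₁ − α₂|·ΔT = P·[1/(A₁E₁) + 1/(A₂E₂)].
|α₁ − α₂|·ΔT = 6.4×10⁻⁶ × 122 = 0.0007808.
1/(A₁E₁) + 1/(A₂E₂) = 1/(1575×201×10³) + 1/(1975×98×10³) = 8.325×10⁻⁹ N⁻¹.
So P = 0.0007808 / 8.325×10⁻⁹ = 93.78 kN.
σ_{brass} = P/A₂ = 93780/1975 = 47.49 MPa, compressive.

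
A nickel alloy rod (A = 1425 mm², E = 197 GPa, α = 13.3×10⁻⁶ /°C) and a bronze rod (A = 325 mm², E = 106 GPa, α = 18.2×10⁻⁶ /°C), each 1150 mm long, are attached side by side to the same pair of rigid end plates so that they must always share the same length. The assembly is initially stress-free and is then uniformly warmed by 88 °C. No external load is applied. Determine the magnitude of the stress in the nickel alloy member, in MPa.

σ ≈ 9.29 MPa (tensile)

Both members must finish at the same length. With the larger α, the bronze tends to over-expand; the plates restrain it, putting the bronze in compression and the nickel alloy in tension. With no external load the two internal forces are equal and opposite, magnitude P.
Compatibility of the two members (thermal + elastic change equal): (α₁ − α₂)ΔT = P·[1/(A₁E₁) + 1/(A₂E₂)].
|α₁ − α₂|·ΔT = 4.9×10⁻⁶ × 88 = 0.0004312.
1/(A₁E₁) + 1/(A₂E₂) = 1/(1425×197×10³) + 1/(325×106×10³) = 3.259×10⁻⁸ N⁻¹.
So P = 0.0004312 / 3.259×10⁻⁸ = 13.23 kN.
σ_{nickel alloy} = P/A₁ = 13230/1425 = 9.285 MPa, tensile.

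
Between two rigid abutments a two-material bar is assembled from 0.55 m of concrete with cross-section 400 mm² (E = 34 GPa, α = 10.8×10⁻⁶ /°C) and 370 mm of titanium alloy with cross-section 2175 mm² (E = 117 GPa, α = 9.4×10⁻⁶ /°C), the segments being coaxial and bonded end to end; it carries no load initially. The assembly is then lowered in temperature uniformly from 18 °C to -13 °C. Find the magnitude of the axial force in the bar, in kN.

If the supports were absent, the total length change would be Σ αᵢΔT Lᵢ = 10.8×10⁻⁶×31×550 + 9.4×10⁻⁶×31×370 = 0.292 mm.
The walls prevent any net length change, so an axial force P (same in every segment) develops. Compatibility: P · Σ Lᵢ/(AᵢEᵢ) = δ_free.
Σ Lᵢ/(AᵢEᵢ) = 550/(400×34×10³) + 370/(2175×117×10³) = 4.19×10⁻⁵ mm/N.
So P = 0.292 / 4.19×10⁻⁵ = 6.969 kN, tensile.

P ≈ 6.97 kN (tensile)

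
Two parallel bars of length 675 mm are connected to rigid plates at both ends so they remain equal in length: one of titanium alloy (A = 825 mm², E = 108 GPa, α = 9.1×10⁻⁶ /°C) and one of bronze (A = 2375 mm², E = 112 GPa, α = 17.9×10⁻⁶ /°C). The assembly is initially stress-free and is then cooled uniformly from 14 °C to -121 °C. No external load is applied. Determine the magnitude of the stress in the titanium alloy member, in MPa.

σ ≈ 96.1 MPa (compressive)

Both members must finish at the same length. With the larger α, the bronze tends to over-contract; the plates restrain it, putting the bronze in tension and the titanium alloy in compression. With no external load the two internal forces are equal and opposite, magnitude P.
Setting the final lengths equal and cancelling L: (α₁ − α₂)ΔT = P/(A₁E₁) + P/(A₂E₂).
|α₁ − α₂|·ΔT = 8.8×10⁻⁶ × 135 = 0.001188.
1/(A₁E₁) + 1/(A₂E₂) = 1/(825×108×10³) + 1/(2375×112×10³) = 1.498×10⁻⁸ N⁻¹.
P = 0.001188 / 1.498×10⁻⁸ = 79290 N = 79.29 kN.
σ_{titanium alloy} = P/A₁ = 79290/825 = 96.11 MPa, compressive.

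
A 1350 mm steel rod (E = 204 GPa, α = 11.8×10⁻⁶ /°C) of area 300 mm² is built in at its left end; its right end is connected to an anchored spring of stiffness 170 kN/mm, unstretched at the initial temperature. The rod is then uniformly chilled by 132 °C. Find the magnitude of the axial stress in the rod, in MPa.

σ ≈ 251 MPa (tensile)

If the spring were absent the rod would shorten by αΔT L = 11.8×10⁻⁶ × 132 × 1350 = 2.103 mm.
Let P be the tensile force in the spring. The rod extends elastically by PL/(AE) and the spring stretches by P/k; together these equal δ_free.
So P = δ_free / [L/(AE) + 1/k] = 2.103 / [ 1350/(300×204×10³) + 1/(170×10³) ].
P = 2.103 / 2.794×10⁻⁵ = 75260 N.
σ = P/A = 75260/300 = 250.9 MPa.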